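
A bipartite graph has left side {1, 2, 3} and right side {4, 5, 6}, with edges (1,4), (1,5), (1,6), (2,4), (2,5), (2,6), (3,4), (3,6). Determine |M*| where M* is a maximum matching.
3 (matching: (1,6), (2,5), (3,4); upper bound min(|L|,|R|) = min(3,3) = 3)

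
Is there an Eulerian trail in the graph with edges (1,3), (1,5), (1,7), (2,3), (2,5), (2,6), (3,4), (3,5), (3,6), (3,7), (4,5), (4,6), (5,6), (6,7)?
No (6 vertices have odd degree: {1, 2, 4, 5, 6, 7}; Eulerian path requires 0 or 2)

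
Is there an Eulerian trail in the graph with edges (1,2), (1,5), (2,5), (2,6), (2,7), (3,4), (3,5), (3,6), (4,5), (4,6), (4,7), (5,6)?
Yes (the graph is connected and exactly 2 vertices have odd degree: {3, 5}; any Eulerian path must start and end at those)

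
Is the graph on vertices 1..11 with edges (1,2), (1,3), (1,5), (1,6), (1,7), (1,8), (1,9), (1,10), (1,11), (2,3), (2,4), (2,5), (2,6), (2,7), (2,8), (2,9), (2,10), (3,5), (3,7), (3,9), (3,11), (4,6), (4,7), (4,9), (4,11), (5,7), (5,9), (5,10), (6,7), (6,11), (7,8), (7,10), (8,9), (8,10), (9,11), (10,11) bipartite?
No (odd cycle of length 3: 11 -> 1 -> 3 -> 11)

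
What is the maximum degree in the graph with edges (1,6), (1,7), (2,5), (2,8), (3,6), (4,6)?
3 (attained at vertex 6)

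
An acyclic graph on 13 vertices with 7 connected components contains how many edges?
6 (Each of the 7 component trees on V_i vertices has V_i - 1 edges; summing gives V - C = 13 - 7 = 6)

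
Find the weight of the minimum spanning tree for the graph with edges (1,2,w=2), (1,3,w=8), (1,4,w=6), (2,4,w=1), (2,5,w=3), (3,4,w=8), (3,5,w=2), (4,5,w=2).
7 (MST edges: (1,2,w=2), (2,4,w=1), (3,5,w=2), (4,5,w=2); sum of weights 2 + 1 + 2 + 2 = 7)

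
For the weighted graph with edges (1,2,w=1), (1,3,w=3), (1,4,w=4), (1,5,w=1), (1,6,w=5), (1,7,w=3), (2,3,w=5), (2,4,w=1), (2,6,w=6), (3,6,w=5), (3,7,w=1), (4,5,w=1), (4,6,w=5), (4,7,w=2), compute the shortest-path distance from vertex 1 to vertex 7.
3 (path: 1 -> 7; weights 3 = 3)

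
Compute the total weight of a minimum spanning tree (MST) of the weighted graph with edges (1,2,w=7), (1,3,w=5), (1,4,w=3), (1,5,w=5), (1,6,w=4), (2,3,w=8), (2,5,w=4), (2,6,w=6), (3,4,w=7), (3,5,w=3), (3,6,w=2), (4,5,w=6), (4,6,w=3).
15 (MST edges: (1,4,w=3), (2,5,w=4), (3,5,w=3), (3,6,w=2), (4,6,w=3); sum of weights 3 + 4 + 3 + 2 + 3 = 15)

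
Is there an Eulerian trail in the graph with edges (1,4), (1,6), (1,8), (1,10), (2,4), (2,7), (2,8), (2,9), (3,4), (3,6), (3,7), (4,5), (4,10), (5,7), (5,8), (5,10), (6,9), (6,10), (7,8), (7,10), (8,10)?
No (4 vertices have odd degree: {3, 4, 7, 8}; Eulerian path requires 0 or 2)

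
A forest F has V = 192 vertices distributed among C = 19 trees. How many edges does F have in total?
173 (Each of the 19 component trees on V_i vertices has V_i - 1 edges; summing gives V - C = 192 - 19 = 173)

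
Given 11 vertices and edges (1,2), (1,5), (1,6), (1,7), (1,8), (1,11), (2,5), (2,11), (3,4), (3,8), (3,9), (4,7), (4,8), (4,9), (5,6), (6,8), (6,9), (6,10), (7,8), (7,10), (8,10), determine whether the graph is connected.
Yes (BFS from 1 visits [1, 2, 5, 6, 7, 8, 11, 9, 10, 4, 3] — all 11 vertices reached)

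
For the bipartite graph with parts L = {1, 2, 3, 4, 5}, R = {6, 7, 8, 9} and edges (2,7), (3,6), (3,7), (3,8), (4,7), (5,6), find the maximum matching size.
3 (matching: (2,7), (3,8), (5,6); upper bound min(|L|,|R|) = min(5,4) = 4)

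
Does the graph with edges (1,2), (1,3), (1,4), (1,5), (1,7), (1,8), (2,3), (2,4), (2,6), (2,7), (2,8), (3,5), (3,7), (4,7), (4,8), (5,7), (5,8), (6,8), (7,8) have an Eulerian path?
Yes — and in fact it has an Eulerian circuit (the graph is connected and all 8 vertices have even degree)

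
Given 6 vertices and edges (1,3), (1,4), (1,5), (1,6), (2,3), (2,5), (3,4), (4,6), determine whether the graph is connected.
Yes (BFS from 1 visits [1, 3, 4, 5, 6, 2] — all 6 vertices reached)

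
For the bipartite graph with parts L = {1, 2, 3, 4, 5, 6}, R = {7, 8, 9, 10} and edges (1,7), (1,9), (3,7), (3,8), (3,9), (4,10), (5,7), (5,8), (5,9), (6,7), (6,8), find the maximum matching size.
4 (matching: (1,9), (3,8), (4,10), (5,7); upper bound min(|L|,|R|) = min(6,4) = 4)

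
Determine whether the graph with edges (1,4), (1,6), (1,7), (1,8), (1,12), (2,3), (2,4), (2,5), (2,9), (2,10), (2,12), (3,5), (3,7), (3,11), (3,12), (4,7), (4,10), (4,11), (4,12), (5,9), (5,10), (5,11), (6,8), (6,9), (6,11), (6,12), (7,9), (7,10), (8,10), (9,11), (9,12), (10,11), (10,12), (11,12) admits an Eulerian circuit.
No (8 vertices have odd degree: {1, 3, 5, 6, 7, 8, 10, 11}; Eulerian circuit requires 0)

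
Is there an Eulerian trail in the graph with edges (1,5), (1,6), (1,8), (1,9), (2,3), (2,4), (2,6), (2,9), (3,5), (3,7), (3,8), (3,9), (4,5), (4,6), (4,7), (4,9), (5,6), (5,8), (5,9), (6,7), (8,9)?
No (4 vertices have odd degree: {3, 4, 6, 7}; Eulerian path requires 0 or 2)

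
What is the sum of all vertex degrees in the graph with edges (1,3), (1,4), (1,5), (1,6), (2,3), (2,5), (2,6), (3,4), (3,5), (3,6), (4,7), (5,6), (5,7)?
26 (handshake: sum of degrees = 2|E| = 2 x 13 = 26)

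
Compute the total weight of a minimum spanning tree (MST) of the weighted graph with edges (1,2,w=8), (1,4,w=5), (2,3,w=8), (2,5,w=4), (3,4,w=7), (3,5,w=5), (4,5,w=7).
21 (MST edges: (1,4,w=5), (2,5,w=4), (3,4,w=7), (3,5,w=5); sum of weights 5 + 4 + 7 + 5 = 21)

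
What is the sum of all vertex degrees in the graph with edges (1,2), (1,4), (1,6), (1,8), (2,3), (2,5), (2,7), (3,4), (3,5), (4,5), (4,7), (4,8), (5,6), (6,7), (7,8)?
30 (handshake: sum of degrees = 2|E| = 2 x 15 = 30)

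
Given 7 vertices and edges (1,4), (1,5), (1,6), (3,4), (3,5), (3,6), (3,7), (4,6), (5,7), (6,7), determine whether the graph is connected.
No, it has 2 components: {1, 3, 4, 5, 6, 7}, {2}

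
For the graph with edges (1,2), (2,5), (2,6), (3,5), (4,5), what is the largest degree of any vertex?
3 (attained at vertices 2, 5)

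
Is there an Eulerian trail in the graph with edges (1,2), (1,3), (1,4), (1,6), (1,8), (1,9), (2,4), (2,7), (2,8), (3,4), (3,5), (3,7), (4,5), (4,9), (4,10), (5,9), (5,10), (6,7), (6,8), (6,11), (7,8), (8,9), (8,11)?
Yes — and in fact it has an Eulerian circuit (the graph is connected and all 11 vertices have even degree)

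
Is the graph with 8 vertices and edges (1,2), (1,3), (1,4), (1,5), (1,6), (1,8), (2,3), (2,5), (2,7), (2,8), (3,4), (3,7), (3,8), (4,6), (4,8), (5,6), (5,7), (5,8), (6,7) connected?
Yes (BFS from 1 visits [1, 2, 3, 4, 5, 6, 8, 7] — all 8 vertices reached)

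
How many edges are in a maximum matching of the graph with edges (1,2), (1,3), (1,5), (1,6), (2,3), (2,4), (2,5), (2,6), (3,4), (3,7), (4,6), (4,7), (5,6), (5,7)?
3 (matching: (1,5), (2,6), (3,7); upper bound floor(n/2) = floor(7/2) = 3)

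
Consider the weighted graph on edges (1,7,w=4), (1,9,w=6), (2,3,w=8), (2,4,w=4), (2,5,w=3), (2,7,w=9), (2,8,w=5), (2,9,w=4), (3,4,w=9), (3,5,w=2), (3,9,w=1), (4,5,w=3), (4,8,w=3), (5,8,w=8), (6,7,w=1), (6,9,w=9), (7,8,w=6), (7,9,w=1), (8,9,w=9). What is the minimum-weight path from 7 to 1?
4 (path: 7 -> 1; weights 4 = 4)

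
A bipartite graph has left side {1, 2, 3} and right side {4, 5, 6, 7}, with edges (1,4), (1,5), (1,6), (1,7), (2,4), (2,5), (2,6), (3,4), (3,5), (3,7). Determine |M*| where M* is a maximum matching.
3 (matching: (1,7), (2,6), (3,5); upper bound min(|L|,|R|) = min(3,4) = 3)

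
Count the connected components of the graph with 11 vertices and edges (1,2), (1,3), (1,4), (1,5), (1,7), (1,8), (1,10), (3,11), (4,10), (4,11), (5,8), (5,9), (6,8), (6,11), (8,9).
1 (components: {1, 2, 3, 4, 5, 6, 7, 8, 9, 10, 11})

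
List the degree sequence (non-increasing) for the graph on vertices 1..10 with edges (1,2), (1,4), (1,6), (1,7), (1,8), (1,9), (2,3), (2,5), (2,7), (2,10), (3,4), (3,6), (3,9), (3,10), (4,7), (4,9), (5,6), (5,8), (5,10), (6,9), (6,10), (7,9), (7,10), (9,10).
[6, 6, 6, 5, 5, 5, 5, 4, 4, 2] (degrees: deg(1)=6, deg(2)=5, deg(3)=5, deg(4)=4, deg(5)=4, deg(6)=5, deg(7)=5, deg(8)=2, deg(9)=6, deg(10)=6)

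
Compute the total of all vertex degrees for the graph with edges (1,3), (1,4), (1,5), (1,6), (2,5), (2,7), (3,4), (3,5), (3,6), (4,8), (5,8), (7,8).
24 (handshake: sum of degrees = 2|E| = 2 x 12 = 24)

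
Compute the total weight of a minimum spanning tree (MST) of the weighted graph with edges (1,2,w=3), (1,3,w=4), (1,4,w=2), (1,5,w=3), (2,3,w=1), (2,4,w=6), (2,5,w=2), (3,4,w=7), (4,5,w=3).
8 (MST edges: (1,2,w=3), (1,4,w=2), (2,3,w=1), (2,5,w=2); sum of weights 3 + 2 + 1 + 2 = 8)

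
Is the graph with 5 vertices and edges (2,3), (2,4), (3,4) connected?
No, it has 3 components: {1}, {2, 3, 4}, {5}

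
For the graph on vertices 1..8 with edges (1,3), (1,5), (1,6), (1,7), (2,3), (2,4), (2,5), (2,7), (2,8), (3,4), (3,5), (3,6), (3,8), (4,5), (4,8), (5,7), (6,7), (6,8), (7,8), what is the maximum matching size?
4 (matching: (1,3), (2,4), (5,7), (6,8); upper bound floor(n/2) = floor(8/2) = 4)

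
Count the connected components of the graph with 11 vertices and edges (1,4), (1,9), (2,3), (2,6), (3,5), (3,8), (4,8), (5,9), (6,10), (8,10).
3 (components: {1, 2, 3, 4, 5, 6, 8, 9, 10}, {7}, {11})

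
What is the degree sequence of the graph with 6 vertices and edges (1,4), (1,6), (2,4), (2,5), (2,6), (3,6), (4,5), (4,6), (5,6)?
[5, 4, 3, 3, 2, 1] (degrees: deg(1)=2, deg(2)=3, deg(3)=1, deg(4)=4, deg(5)=3, deg(6)=5)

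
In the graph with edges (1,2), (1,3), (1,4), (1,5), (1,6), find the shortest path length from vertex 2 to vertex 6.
2 (path: 2 -> 1 -> 6, 2 edges)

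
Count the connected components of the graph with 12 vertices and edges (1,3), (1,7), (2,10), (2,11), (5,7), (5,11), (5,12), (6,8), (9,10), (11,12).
3 (components: {1, 2, 3, 5, 7, 9, 10, 11, 12}, {4}, {6, 8})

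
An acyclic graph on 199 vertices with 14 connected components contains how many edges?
185 (Each of the 14 component trees on V_i vertices has V_i - 1 edges; summing gives V - C = 199 - 14 = 185)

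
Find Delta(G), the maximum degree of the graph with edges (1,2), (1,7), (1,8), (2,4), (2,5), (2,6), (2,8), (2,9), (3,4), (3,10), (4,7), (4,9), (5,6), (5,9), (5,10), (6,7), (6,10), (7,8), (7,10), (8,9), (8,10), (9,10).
6 (attained at vertices 2, 10)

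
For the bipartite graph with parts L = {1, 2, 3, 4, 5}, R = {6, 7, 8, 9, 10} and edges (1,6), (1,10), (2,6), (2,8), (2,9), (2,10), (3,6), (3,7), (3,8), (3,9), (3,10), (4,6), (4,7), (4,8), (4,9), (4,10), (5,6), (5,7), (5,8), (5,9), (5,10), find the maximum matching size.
5 (matching: (1,10), (2,9), (3,8), (4,7), (5,6); upper bound min(|L|,|R|) = min(5,5) = 5)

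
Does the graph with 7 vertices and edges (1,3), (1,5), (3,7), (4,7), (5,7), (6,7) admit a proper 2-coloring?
Yes. Partition: {1, 2, 7}, {3, 4, 5, 6}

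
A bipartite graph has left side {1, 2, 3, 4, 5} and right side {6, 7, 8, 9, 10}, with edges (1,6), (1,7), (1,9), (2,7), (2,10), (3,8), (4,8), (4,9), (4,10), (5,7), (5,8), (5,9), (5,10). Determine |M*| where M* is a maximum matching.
5 (matching: (1,6), (2,10), (3,8), (4,9), (5,7); upper bound min(|L|,|R|) = min(5,5) = 5)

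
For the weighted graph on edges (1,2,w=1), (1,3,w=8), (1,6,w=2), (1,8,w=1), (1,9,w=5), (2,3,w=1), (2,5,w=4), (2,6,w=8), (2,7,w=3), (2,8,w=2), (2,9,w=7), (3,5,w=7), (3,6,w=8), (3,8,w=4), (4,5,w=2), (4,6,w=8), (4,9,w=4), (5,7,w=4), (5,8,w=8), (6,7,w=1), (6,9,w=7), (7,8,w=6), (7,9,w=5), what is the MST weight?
16 (MST edges: (1,2,w=1), (1,6,w=2), (1,8,w=1), (2,3,w=1), (2,5,w=4), (4,5,w=2), (4,9,w=4), (6,7,w=1); sum of weights 1 + 2 + 1 + 1 + 4 + 2 + 4 + 1 = 16)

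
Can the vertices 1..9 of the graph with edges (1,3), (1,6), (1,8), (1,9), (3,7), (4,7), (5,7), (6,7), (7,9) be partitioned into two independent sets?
Yes. Partition: {1, 2, 7}, {3, 4, 5, 6, 8, 9}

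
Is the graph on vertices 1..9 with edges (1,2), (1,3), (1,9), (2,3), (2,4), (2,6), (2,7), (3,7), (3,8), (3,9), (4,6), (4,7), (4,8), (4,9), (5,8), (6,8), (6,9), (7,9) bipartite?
No (odd cycle of length 3: 2 -> 1 -> 3 -> 2)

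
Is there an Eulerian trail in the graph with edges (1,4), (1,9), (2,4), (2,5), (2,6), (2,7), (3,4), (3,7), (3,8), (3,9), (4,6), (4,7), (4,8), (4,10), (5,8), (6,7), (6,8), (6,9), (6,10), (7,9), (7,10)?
Yes (the graph is connected and exactly 2 vertices have odd degree: {4, 10}; any Eulerian path must start and end at those)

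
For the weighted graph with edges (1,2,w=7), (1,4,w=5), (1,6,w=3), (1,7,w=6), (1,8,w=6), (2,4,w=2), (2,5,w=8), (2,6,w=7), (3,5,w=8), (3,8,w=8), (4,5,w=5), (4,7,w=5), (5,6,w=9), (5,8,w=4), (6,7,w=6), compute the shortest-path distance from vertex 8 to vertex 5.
4 (path: 8 -> 5; weights 4 = 4)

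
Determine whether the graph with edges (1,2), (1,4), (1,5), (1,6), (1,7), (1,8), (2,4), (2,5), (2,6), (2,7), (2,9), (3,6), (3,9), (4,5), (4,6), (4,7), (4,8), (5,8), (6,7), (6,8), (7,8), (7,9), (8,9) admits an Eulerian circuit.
Yes (the graph is connected and all 9 vertices have even degree)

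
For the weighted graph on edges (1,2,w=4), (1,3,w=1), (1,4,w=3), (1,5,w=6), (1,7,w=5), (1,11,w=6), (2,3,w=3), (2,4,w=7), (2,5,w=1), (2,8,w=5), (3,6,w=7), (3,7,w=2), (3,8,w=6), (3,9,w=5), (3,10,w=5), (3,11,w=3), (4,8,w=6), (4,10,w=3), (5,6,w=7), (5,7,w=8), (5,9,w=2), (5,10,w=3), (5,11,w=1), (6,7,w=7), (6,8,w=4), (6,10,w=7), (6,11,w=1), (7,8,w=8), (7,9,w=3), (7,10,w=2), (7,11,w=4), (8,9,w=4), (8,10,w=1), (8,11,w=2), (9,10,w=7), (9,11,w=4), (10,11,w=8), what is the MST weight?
16 (MST edges: (1,3,w=1), (1,4,w=3), (2,5,w=1), (3,7,w=2), (5,9,w=2), (5,11,w=1), (6,11,w=1), (7,10,w=2), (8,10,w=1), (8,11,w=2); sum of weights 1 + 3 + 1 + 2 + 2 + 1 + 1 + 2 + 1 + 2 = 16)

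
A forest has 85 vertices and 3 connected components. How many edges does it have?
82 (Each of the 3 component trees on V_i vertices has V_i - 1 edges; summing gives V - C = 85 - 3 = 82)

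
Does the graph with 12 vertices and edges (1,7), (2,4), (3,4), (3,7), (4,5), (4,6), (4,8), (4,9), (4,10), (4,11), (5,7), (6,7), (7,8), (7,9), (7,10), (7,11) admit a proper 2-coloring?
Yes. Partition: {1, 2, 3, 5, 6, 8, 9, 10, 11, 12}, {4, 7}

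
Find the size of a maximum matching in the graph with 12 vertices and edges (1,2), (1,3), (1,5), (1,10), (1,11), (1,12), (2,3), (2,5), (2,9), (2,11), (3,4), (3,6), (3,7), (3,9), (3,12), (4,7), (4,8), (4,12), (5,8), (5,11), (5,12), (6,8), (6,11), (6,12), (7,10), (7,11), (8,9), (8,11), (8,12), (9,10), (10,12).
6 (matching: (1,2), (3,12), (4,7), (5,8), (6,11), (9,10); upper bound floor(n/2) = floor(12/2) = 6)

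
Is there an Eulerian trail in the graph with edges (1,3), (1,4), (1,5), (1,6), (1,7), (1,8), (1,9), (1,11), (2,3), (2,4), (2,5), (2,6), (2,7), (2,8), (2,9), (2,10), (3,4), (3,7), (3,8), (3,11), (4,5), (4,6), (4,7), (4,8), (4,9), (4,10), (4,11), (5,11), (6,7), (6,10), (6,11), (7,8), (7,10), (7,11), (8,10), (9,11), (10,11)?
Yes — and in fact it has an Eulerian circuit (the graph is connected and all 11 vertices have even degree)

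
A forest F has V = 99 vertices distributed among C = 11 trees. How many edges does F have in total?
88 (Each of the 11 component trees on V_i vertices has V_i - 1 edges; summing gives V - C = 99 - 11 = 88)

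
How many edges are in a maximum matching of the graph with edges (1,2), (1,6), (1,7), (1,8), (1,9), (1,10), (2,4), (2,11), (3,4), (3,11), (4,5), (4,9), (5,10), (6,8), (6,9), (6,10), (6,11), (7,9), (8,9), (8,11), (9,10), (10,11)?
5 (matching: (1,8), (2,4), (5,10), (6,11), (7,9); upper bound floor(n/2) = floor(11/2) = 5)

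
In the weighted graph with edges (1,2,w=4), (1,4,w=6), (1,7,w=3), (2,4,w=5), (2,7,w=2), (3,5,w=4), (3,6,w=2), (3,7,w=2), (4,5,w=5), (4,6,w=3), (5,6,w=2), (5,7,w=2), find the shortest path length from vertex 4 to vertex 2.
5 (path: 4 -> 2; weights 5 = 5)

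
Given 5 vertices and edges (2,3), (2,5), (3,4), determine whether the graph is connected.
No, it has 2 components: {1}, {2, 3, 4, 5}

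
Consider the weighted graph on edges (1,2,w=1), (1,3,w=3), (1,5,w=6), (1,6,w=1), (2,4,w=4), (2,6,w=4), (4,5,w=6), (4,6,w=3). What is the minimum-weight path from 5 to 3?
9 (path: 5 -> 1 -> 3; weights 6 + 3 = 9)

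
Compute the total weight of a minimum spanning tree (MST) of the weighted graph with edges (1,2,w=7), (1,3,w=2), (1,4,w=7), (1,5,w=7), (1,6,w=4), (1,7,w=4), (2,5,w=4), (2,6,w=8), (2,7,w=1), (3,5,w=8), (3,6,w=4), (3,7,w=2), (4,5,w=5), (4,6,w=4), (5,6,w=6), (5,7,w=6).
17 (MST edges: (1,3,w=2), (1,6,w=4), (2,5,w=4), (2,7,w=1), (3,7,w=2), (4,6,w=4); sum of weights 2 + 4 + 4 + 1 + 2 + 4 = 17)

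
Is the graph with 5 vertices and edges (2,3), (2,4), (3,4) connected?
No, it has 3 components: {1}, {2, 3, 4}, {5}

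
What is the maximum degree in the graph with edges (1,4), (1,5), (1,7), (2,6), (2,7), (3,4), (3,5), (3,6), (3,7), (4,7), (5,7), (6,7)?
6 (attained at vertex 7)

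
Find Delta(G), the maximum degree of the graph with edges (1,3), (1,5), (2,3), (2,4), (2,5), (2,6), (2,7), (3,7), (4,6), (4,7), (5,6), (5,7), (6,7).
5 (attained at vertices 2, 7)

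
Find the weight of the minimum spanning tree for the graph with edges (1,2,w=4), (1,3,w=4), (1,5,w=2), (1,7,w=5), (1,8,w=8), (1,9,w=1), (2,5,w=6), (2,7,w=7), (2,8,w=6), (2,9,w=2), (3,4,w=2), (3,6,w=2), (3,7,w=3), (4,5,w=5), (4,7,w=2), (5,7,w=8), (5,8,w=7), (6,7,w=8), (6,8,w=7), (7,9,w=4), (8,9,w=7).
21 (MST edges: (1,3,w=4), (1,5,w=2), (1,9,w=1), (2,8,w=6), (2,9,w=2), (3,4,w=2), (3,6,w=2), (4,7,w=2); sum of weights 4 + 2 + 1 + 6 + 2 + 2 + 2 + 2 = 21)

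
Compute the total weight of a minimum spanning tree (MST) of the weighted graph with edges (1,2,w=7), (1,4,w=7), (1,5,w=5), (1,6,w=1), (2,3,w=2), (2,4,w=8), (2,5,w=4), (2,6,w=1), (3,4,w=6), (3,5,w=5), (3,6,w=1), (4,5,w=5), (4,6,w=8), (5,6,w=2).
10 (MST edges: (1,6,w=1), (2,6,w=1), (3,6,w=1), (4,5,w=5), (5,6,w=2); sum of weights 1 + 1 + 1 + 5 + 2 = 10)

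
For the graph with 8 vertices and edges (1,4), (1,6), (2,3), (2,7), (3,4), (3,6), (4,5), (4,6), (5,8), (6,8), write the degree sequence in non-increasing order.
[4, 4, 3, 2, 2, 2, 2, 1] (degrees: deg(1)=2, deg(2)=2, deg(3)=3, deg(4)=4, deg(5)=2, deg(6)=4, deg(7)=1, deg(8)=2)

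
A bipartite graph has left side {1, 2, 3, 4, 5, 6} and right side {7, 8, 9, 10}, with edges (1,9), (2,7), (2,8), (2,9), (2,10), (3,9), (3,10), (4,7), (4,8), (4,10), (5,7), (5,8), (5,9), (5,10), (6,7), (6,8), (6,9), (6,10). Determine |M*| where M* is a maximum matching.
4 (matching: (1,9), (2,10), (4,8), (5,7); upper bound min(|L|,|R|) = min(6,4) = 4)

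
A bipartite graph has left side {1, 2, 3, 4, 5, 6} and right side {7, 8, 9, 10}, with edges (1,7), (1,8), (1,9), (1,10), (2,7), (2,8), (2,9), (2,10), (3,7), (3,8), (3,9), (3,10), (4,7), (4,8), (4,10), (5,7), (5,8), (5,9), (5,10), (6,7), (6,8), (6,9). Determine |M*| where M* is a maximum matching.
4 (matching: (1,10), (2,9), (3,8), (4,7); upper bound min(|L|,|R|) = min(6,4) = 4)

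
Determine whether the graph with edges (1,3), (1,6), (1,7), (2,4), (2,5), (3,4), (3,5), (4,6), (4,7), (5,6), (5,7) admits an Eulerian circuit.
No (4 vertices have odd degree: {1, 3, 6, 7}; Eulerian circuit requires 0)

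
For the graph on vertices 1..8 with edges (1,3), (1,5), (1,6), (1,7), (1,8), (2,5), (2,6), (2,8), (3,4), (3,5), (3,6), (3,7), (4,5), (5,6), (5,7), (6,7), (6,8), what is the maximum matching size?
4 (matching: (1,8), (2,6), (3,4), (5,7); upper bound floor(n/2) = floor(8/2) = 4)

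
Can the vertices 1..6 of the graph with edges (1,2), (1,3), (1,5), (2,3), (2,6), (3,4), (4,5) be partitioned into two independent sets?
No (odd cycle of length 3: 2 -> 1 -> 3 -> 2)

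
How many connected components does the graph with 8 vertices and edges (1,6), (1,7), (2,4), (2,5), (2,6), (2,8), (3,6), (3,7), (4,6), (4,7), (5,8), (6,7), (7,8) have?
1 (components: {1, 2, 3, 4, 5, 6, 7, 8})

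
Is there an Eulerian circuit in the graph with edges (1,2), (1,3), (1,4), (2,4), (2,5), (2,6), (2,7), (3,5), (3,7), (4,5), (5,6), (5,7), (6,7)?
No (6 vertices have odd degree: {1, 2, 3, 4, 5, 6}; Eulerian circuit requires 0)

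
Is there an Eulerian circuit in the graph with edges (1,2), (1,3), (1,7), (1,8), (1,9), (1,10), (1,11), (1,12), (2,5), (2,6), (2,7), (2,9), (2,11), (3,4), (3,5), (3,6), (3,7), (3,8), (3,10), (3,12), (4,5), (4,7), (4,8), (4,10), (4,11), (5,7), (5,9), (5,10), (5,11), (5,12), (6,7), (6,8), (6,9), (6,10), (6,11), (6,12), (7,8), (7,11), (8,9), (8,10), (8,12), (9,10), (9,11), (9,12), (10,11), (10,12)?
No (2 vertices have odd degree: {10, 12}; Eulerian circuit requires 0)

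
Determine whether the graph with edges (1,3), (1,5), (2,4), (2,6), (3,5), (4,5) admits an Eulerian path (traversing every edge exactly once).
Yes (the graph is connected and exactly 2 vertices have odd degree: {5, 6}; any Eulerian path must start and end at those)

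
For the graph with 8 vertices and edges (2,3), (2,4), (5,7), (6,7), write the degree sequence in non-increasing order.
[2, 2, 1, 1, 1, 1, 0, 0] (degrees: deg(1)=0, deg(2)=2, deg(3)=1, deg(4)=1, deg(5)=1, deg(6)=1, deg(7)=2, deg(8)=0)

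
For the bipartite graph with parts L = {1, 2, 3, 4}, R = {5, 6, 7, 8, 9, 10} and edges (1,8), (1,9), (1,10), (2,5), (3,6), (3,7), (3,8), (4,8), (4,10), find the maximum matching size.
4 (matching: (1,9), (2,5), (3,8), (4,10); upper bound min(|L|,|R|) = min(4,6) = 4)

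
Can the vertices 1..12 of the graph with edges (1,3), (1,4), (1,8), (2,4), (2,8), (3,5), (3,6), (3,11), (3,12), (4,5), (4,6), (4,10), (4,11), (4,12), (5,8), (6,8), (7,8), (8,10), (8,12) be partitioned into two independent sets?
Yes. Partition: {1, 2, 5, 6, 7, 9, 10, 11, 12}, {3, 4, 8}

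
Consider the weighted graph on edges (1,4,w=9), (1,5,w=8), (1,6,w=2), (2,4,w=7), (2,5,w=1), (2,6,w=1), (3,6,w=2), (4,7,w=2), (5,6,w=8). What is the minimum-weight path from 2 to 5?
1 (path: 2 -> 5; weights 1 = 1)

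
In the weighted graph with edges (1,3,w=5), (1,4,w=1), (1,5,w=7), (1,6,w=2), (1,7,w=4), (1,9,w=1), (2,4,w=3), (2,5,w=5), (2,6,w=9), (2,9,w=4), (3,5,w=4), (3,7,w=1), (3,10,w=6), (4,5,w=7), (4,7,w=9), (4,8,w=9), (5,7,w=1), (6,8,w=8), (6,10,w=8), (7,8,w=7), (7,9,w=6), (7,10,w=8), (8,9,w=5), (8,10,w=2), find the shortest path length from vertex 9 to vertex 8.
5 (path: 9 -> 8; weights 5 = 5)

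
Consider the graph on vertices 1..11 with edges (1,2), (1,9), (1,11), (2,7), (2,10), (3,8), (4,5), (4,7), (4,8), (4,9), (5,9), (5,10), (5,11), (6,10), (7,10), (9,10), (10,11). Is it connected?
Yes (BFS from 1 visits [1, 2, 9, 11, 7, 10, 4, 5, 6, 8, 3] — all 11 vertices reached)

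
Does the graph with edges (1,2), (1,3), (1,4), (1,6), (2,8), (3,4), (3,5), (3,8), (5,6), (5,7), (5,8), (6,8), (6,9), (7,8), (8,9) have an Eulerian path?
Yes — and in fact it has an Eulerian circuit (the graph is connected and all 9 vertices have even degree)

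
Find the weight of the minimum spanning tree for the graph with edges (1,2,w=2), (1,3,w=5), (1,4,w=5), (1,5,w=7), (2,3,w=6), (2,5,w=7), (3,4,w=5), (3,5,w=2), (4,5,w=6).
14 (MST edges: (1,2,w=2), (1,3,w=5), (1,4,w=5), (3,5,w=2); sum of weights 2 + 5 + 5 + 2 = 14)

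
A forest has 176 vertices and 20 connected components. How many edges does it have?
156 (Each of the 20 component trees on V_i vertices has V_i - 1 edges; summing gives V - C = 176 - 20 = 156)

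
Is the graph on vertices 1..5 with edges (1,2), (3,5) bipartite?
Yes. Partition: {1, 3, 4}, {2, 5}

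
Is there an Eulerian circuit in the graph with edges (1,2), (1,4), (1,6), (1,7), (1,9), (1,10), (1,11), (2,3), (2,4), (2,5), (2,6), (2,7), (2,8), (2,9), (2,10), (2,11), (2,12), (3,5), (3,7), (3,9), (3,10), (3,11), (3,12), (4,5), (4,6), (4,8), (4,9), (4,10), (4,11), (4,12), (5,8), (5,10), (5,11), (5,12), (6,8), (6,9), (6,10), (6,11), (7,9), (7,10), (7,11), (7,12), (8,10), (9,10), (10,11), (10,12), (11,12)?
No (12 vertices have odd degree: {1, 2, 3, 4, 5, 6, 7, 8, 9, 10, 11, 12}; Eulerian circuit requires 0)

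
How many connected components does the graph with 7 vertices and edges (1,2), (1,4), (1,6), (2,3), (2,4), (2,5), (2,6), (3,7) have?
1 (components: {1, 2, 3, 4, 5, 6, 7})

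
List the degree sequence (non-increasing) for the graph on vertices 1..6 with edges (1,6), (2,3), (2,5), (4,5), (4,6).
[2, 2, 2, 2, 1, 1] (degrees: deg(1)=1, deg(2)=2, deg(3)=1, deg(4)=2, deg(5)=2, deg(6)=2)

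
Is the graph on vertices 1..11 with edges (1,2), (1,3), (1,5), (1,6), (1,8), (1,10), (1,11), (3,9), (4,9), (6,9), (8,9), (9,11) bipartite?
Yes. Partition: {1, 7, 9}, {2, 3, 4, 5, 6, 8, 10, 11}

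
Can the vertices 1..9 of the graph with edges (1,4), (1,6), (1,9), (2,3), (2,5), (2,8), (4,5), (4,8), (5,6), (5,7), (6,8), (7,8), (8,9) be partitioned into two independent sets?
Yes. Partition: {1, 3, 5, 8}, {2, 4, 6, 7, 9}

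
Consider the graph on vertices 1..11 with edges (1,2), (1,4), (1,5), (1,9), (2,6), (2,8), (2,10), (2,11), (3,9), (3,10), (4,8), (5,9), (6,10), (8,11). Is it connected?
No, it has 2 components: {1, 2, 3, 4, 5, 6, 8, 9, 10, 11}, {7}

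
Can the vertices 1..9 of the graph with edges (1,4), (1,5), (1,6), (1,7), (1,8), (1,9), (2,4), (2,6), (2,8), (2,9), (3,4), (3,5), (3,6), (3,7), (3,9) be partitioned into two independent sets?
Yes. Partition: {1, 2, 3}, {4, 5, 6, 7, 8, 9}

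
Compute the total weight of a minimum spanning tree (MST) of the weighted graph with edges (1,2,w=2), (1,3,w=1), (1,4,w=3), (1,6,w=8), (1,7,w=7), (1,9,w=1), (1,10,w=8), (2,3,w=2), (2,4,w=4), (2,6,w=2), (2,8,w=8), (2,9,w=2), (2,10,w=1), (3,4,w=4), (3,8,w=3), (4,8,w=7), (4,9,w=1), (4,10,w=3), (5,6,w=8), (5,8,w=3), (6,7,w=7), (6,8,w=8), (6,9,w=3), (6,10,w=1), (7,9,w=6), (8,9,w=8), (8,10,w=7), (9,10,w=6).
19 (MST edges: (1,2,w=2), (1,3,w=1), (1,9,w=1), (2,10,w=1), (3,8,w=3), (4,9,w=1), (5,8,w=3), (6,10,w=1), (7,9,w=6); sum of weights 2 + 1 + 1 + 1 + 3 + 1 + 3 + 1 + 6 = 19)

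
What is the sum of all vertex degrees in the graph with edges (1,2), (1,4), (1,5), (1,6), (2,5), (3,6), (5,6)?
14 (handshake: sum of degrees = 2|E| = 2 x 7 = 14)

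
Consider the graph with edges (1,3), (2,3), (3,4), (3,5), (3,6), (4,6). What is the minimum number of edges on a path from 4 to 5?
2 (path: 4 -> 3 -> 5, 2 edges)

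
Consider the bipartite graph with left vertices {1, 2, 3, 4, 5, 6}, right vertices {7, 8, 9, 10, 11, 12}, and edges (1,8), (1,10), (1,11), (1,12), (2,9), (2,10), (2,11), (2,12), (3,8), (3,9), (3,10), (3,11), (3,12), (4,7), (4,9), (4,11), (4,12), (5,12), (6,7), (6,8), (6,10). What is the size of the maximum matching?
6 (matching: (1,8), (2,11), (3,10), (4,9), (5,12), (6,7); upper bound min(|L|,|R|) = min(6,6) = 6)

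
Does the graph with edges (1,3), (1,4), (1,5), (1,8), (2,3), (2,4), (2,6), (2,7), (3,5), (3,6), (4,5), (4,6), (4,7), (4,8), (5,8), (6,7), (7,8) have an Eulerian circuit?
Yes (the graph is connected and all 8 vertices have even degree)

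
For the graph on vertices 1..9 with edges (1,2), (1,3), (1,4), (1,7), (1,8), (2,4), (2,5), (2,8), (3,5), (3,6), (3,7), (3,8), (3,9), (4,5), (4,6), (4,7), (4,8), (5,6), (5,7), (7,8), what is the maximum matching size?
4 (matching: (1,8), (3,9), (4,7), (5,6); upper bound floor(n/2) = floor(9/2) = 4)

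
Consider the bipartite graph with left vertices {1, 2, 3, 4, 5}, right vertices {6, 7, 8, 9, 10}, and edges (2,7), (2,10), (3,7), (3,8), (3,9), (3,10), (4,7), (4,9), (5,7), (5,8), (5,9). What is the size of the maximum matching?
4 (matching: (2,10), (3,9), (4,7), (5,8); upper bound min(|L|,|R|) = min(5,5) = 5)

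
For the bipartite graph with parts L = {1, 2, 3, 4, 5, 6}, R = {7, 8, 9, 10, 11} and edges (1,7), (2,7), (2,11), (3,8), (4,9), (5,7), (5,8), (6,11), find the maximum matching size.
4 (matching: (1,7), (2,11), (3,8), (4,9); upper bound min(|L|,|R|) = min(6,5) = 5)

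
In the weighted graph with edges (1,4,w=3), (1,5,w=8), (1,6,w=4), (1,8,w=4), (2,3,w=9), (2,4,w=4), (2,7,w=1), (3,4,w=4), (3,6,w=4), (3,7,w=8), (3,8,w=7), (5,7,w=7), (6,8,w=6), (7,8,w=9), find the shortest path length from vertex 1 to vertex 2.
7 (path: 1 -> 4 -> 2; weights 3 + 4 = 7)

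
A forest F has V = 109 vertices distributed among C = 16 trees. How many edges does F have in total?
93 (Each of the 16 component trees on V_i vertices has V_i - 1 edges; summing gives V - C = 109 - 16 = 93)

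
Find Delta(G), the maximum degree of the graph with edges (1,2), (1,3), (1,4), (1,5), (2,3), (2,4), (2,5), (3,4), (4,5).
4 (attained at vertices 1, 2, 4)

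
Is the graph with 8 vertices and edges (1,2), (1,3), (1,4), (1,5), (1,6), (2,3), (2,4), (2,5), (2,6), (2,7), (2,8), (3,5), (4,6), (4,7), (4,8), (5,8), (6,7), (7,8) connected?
Yes (BFS from 1 visits [1, 2, 3, 4, 5, 6, 7, 8] — all 8 vertices reached)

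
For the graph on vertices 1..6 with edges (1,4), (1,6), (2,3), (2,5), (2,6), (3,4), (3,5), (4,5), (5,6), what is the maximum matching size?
3 (matching: (1,4), (2,3), (5,6); upper bound floor(n/2) = floor(6/2) = 3)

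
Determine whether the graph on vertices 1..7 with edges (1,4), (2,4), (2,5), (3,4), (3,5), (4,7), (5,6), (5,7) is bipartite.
Yes. Partition: {1, 2, 3, 6, 7}, {4, 5}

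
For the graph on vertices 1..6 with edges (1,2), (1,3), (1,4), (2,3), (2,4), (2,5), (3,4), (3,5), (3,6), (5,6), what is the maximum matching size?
3 (matching: (1,3), (2,4), (5,6); upper bound floor(n/2) = floor(6/2) = 3)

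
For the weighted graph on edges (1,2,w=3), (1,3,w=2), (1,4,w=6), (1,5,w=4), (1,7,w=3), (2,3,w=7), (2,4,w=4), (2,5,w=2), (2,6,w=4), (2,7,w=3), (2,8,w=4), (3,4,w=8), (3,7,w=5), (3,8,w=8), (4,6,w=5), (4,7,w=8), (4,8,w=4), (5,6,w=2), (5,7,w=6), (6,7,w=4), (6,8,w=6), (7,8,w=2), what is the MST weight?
18 (MST edges: (1,2,w=3), (1,3,w=2), (1,7,w=3), (2,4,w=4), (2,5,w=2), (5,6,w=2), (7,8,w=2); sum of weights 3 + 2 + 3 + 4 + 2 + 2 + 2 = 18)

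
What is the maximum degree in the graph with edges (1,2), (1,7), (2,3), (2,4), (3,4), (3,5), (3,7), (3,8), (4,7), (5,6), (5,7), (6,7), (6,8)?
5 (attained at vertices 3, 7)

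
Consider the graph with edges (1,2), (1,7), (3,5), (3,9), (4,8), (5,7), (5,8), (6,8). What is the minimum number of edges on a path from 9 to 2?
5 (path: 9 -> 3 -> 5 -> 7 -> 1 -> 2, 5 edges)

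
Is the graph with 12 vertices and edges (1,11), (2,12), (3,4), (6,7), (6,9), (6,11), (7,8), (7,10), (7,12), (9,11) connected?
No, it has 3 components: {1, 2, 6, 7, 8, 9, 10, 11, 12}, {3, 4}, {5}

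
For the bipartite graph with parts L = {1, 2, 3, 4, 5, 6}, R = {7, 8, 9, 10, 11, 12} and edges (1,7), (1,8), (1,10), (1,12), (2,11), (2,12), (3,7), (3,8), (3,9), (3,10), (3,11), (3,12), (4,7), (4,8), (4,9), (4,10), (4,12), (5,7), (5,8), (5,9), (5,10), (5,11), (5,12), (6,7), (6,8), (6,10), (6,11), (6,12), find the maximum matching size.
6 (matching: (1,12), (2,11), (3,10), (4,9), (5,8), (6,7); upper bound min(|L|,|R|) = min(6,6) = 6)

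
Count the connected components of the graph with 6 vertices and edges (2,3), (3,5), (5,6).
3 (components: {1}, {2, 3, 5, 6}, {4})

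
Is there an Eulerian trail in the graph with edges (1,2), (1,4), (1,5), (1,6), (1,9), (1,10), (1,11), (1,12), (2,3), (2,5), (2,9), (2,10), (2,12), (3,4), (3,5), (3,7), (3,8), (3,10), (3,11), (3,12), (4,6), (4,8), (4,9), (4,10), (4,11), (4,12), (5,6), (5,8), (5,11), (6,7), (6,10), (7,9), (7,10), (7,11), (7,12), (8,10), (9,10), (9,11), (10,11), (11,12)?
Yes (the graph is connected and exactly 2 vertices have odd degree: {6, 10}; any Eulerian path must start and end at those)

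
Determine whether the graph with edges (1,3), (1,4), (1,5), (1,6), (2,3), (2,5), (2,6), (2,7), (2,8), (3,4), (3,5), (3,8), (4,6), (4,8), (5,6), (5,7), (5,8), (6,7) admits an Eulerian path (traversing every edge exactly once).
No (4 vertices have odd degree: {2, 3, 6, 7}; Eulerian path requires 0 or 2)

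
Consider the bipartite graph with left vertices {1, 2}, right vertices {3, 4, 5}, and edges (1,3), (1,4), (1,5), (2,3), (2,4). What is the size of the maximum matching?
2 (matching: (1,5), (2,4); upper bound min(|L|,|R|) = min(2,3) = 2)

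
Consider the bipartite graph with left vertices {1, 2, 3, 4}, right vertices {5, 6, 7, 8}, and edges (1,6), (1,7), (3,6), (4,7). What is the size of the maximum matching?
2 (matching: (1,7), (3,6); upper bound min(|L|,|R|) = min(4,4) = 4)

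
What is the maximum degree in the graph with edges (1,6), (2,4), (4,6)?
2 (attained at vertices 4, 6)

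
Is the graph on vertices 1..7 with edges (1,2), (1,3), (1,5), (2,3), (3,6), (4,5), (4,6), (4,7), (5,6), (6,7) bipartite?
No (odd cycle of length 3: 2 -> 1 -> 3 -> 2)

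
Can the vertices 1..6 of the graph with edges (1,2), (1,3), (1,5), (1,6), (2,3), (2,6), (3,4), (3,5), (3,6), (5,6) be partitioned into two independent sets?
No (odd cycle of length 3: 6 -> 1 -> 5 -> 6)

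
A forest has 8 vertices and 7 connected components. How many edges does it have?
1 (Each of the 7 component trees on V_i vertices has V_i - 1 edges; summing gives V - C = 8 - 7 = 1)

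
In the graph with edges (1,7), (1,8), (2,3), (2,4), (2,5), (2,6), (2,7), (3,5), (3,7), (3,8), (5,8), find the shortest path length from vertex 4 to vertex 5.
2 (path: 4 -> 2 -> 5, 2 edges)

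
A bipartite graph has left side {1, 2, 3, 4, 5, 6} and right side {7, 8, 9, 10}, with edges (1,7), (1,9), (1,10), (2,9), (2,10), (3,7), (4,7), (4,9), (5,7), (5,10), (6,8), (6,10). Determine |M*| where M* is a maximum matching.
4 (matching: (1,10), (2,9), (3,7), (6,8); upper bound min(|L|,|R|) = min(6,4) = 4)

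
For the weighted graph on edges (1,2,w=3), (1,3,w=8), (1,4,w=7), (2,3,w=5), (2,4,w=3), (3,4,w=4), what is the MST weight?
10 (MST edges: (1,2,w=3), (2,4,w=3), (3,4,w=4); sum of weights 3 + 3 + 4 = 10)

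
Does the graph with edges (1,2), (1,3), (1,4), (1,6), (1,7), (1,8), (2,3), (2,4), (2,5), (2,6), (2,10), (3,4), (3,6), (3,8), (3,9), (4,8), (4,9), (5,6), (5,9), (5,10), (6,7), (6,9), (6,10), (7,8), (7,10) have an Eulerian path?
Yes (the graph is connected and exactly 2 vertices have odd degree: {4, 6}; any Eulerian path must start and end at those)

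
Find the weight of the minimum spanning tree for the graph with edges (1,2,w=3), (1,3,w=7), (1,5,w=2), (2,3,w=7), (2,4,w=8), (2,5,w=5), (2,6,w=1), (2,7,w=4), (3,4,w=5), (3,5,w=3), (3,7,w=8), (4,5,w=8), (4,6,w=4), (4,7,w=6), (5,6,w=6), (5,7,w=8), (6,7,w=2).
15 (MST edges: (1,2,w=3), (1,5,w=2), (2,6,w=1), (3,5,w=3), (4,6,w=4), (6,7,w=2); sum of weights 3 + 2 + 1 + 3 + 4 + 2 = 15)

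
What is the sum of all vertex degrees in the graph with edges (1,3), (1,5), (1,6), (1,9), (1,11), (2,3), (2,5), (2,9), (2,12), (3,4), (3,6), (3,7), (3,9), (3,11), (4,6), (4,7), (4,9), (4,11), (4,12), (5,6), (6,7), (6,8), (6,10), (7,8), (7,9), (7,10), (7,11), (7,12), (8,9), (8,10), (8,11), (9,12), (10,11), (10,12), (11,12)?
70 (handshake: sum of degrees = 2|E| = 2 x 35 = 70)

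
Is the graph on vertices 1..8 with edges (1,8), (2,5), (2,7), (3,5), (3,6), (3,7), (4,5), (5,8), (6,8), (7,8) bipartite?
Yes. Partition: {1, 5, 6, 7}, {2, 3, 4, 8}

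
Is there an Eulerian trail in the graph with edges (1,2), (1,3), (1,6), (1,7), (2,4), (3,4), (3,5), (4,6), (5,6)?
No (4 vertices have odd degree: {3, 4, 6, 7}; Eulerian path requires 0 or 2)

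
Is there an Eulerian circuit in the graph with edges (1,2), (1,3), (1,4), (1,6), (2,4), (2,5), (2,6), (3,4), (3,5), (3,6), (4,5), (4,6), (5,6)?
No (2 vertices have odd degree: {4, 6}; Eulerian circuit requires 0)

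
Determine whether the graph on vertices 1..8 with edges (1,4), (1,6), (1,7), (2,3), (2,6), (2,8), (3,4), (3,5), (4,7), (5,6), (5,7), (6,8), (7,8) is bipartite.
No (odd cycle of length 3: 4 -> 1 -> 7 -> 4)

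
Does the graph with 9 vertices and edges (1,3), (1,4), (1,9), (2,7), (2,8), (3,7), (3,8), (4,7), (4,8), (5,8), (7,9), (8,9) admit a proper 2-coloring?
Yes. Partition: {1, 6, 7, 8}, {2, 3, 4, 5, 9}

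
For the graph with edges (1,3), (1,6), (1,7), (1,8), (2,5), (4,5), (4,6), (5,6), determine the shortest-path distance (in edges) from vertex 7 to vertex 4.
3 (path: 7 -> 1 -> 6 -> 4, 3 edges)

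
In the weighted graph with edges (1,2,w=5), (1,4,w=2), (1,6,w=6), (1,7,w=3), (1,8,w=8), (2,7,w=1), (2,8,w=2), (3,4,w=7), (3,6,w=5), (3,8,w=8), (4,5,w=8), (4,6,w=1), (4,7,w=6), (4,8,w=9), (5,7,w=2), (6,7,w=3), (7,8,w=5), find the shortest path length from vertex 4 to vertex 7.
4 (path: 4 -> 6 -> 7; weights 1 + 3 = 4)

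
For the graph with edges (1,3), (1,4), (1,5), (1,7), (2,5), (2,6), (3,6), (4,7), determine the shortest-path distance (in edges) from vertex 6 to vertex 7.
3 (path: 6 -> 3 -> 1 -> 7, 3 edges)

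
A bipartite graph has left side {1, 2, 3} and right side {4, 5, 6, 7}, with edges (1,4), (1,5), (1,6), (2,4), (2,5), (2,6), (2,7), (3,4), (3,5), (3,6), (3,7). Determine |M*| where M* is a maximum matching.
3 (matching: (1,6), (2,7), (3,5); upper bound min(|L|,|R|) = min(3,4) = 3)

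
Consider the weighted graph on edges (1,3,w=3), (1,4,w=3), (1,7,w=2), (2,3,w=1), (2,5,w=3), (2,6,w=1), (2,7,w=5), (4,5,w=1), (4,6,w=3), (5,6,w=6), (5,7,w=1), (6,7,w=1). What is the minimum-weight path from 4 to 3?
5 (path: 4 -> 5 -> 2 -> 3; weights 1 + 3 + 1 = 5)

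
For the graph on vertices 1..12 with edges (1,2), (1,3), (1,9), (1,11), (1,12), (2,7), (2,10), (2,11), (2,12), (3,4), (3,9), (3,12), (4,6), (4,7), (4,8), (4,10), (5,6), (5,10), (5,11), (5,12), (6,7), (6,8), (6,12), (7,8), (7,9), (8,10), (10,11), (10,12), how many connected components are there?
1 (components: {1, 2, 3, 4, 5, 6, 7, 8, 9, 10, 11, 12})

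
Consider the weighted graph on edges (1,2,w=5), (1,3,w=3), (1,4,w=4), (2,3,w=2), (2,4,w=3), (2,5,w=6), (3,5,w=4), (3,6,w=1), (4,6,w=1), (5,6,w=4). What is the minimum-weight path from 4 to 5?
5 (path: 4 -> 6 -> 5; weights 1 + 4 = 5)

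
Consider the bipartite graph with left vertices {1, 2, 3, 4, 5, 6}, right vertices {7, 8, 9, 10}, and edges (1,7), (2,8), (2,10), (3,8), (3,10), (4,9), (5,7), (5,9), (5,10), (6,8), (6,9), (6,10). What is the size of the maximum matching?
4 (matching: (1,7), (2,10), (3,8), (4,9); upper bound min(|L|,|R|) = min(6,4) = 4)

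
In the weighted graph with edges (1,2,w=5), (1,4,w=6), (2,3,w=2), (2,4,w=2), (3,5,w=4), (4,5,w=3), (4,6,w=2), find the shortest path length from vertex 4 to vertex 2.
2 (path: 4 -> 2; weights 2 = 2)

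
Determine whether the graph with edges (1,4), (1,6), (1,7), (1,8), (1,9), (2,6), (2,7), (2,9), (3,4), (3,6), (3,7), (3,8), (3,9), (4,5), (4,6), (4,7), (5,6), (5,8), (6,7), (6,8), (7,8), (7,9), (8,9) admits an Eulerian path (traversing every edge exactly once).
No (8 vertices have odd degree: {1, 2, 3, 4, 5, 6, 7, 9}; Eulerian path requires 0 or 2)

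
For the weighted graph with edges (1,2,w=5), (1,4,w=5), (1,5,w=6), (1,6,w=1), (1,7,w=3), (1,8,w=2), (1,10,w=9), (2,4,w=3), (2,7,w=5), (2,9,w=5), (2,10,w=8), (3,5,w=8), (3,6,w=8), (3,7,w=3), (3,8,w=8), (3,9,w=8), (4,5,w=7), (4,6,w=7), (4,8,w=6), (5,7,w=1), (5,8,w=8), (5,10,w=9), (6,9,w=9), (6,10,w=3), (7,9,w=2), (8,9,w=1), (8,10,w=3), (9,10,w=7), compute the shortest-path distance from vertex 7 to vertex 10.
6 (path: 7 -> 9 -> 8 -> 10; weights 2 + 1 + 3 = 6)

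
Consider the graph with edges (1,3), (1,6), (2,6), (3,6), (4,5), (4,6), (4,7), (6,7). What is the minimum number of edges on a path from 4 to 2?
2 (path: 4 -> 6 -> 2, 2 edges)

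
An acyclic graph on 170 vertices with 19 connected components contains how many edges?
151 (Each of the 19 component trees on V_i vertices has V_i - 1 edges; summing gives V - C = 170 - 19 = 151)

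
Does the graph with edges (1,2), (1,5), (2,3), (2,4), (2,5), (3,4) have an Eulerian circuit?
Yes (the graph is connected and all 5 vertices have even degree)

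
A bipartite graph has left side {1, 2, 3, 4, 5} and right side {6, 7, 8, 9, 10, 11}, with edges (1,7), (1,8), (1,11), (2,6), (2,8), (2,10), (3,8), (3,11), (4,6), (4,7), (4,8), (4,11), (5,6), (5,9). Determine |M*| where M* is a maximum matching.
5 (matching: (1,11), (2,10), (3,8), (4,7), (5,9); upper bound min(|L|,|R|) = min(5,6) = 5)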